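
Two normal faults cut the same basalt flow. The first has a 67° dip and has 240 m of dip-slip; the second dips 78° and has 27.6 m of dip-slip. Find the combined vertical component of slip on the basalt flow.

throw_A = 240 × sin(67°) = 220.9 m
throw_B = 27.6 × sin(78°) = 27 m
total = 220.9 + 27 = 248 m

248 m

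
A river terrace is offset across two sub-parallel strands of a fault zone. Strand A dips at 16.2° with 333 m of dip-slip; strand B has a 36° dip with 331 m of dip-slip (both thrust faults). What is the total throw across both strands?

287 m

throw_A = 333 × sin(16.2°) = 92.90 m
throw_B = 331 × sin(36°) = 194.6 m
total = 92.90 + 194.6 = 287 m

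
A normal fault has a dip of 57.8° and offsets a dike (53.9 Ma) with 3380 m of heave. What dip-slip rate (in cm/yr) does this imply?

0.0118 cm/yr

dip-slip = heave / cos(dip) = 3380 m / cos(57.8°) = 6343 m
rate = 6343 m / 53.9 Ma = 0.000118 m/yr = 0.0118 cm/yr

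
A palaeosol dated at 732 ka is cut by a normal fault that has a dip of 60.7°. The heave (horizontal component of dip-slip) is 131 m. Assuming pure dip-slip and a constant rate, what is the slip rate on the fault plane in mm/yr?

0.366 mm/yr

dip-slip = heave / cos(dip) = 131 m / cos(60.7°) = 267.7 m
rate = 267.7 m / 732 ka = 0.000366 m/yr = 0.366 mm/yr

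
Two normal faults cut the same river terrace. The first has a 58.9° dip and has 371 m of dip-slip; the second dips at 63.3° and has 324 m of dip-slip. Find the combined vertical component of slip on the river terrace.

607 m

throw_A = 371 × sin(58.9°) = 317.7 m
throw_B = 324 × sin(63.3°) = 289.5 m
total = 317.7 + 289.5 = 607 m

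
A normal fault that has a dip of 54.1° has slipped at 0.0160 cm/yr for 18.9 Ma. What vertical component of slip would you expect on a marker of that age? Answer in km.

dip-slip = rate × time = 0.0160 cm/yr × 18.9 Ma = 3024 m
throw = dip-slip × sin(dip) = 3024 × sin(54.1°) = 2450 m = 2.45 km

2.45 km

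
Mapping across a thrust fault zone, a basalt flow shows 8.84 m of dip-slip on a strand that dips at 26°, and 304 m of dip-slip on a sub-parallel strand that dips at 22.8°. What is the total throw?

122 m

throw_A = 8.84 × sin(26°) = 3.875 m
throw_B = 304 × sin(22.8°) = 117.8 m
total = 3.875 + 117.8 = 122 m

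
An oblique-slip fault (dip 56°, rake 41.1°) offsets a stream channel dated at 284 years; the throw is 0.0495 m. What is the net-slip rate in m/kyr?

0.320 m/kyr

dip-slip = throw / sin(dip) = 0.0495 / sin(56°) = 0.05971 m
net slip = dip-slip / sin(rake) = 0.05971 / sin(41.1°) = 0.09083 m
rate = 0.09083 m / 284 years = 0.000320 m/yr = 0.320 m/kyr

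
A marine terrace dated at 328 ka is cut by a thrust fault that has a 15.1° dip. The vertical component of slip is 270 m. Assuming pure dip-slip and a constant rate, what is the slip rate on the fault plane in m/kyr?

3.16 m/kyr

dip-slip = throw / sin(dip) = 270 m / sin(15.1°) = 1036 m
rate = 1036 m / 328 ka = 0.00316 m/yr = 3.16 m/kyr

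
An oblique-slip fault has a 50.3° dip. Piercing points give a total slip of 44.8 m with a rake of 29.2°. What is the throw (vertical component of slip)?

16.8 m

dip-slip = net slip × sin(rake) = 44.8 m × sin(29.2°) = 21.86 m
throw = dip-slip × sin(dip) = 21.86 × sin(50.3°) = 16.8 m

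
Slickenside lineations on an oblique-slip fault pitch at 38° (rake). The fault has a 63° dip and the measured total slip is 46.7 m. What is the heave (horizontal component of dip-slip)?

dip-slip = net slip × sin(rake) = 46.7 m × sin(38°) = 28.75 m
heave = dip-slip × cos(dip) = 28.75 × cos(63°) = 13.1 m

13.1 m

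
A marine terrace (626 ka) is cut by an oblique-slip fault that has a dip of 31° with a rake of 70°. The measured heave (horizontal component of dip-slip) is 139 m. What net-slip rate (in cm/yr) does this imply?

0.0276 cm/yr

dip-slip = heave / cos(dip) = 139 / cos(31°) = 162.2 m
net slip = dip-slip / sin(rake) = 162.2 / sin(70°) = 172.6 m
rate = 172.6 m / 626 ka = 0.000276 m/yr = 0.0276 cm/yr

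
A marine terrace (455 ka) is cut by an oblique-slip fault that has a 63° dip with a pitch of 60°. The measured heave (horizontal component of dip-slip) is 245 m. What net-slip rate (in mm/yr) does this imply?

1.37 mm/yr

dip-slip = heave / cos(dip) = 245 / cos(63°) = 539.7 m
net slip = dip-slip / sin(rake) = 539.7 / sin(60°) = 623.1 m
rate = 623.1 m / 455 ka = 0.00137 m/yr = 1.37 mm/yr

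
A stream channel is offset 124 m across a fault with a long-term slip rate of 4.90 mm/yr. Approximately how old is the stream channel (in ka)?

age = offset / rate = 124 m / (4.90 mm/yr) = 25300 yr = 25.3 ka

25.3 ka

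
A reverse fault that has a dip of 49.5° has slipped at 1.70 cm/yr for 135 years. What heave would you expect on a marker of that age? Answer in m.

dip-slip = rate × time = 1.70 cm/yr × 135 years = 2.295 m
heave = dip-slip × cos(dip) = 2.295 × cos(49.5°) = 1.49 m

1.49 m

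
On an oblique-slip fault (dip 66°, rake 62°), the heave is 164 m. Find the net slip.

dip-slip = heave / cos(dip) = 164 / cos(66°) = 403.2 m
net slip = dip-slip / sin(rake) = 403.2 / sin(62°) = 457 m

457 m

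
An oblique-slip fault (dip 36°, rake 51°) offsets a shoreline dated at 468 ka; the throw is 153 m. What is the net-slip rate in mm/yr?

0.716 mm/yr

dip-slip = throw / sin(dip) = 153 / sin(36°) = 260.3 m
net slip = dip-slip / sin(rake) = 260.3 / sin(51°) = 334.9 m
rate = 334.9 m / 468 ka = 0.000716 m/yr = 0.716 mm/yr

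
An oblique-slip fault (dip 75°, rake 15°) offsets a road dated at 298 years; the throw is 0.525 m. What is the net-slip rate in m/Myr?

dip-slip = throw / sin(dip) = 0.525 / sin(75°) = 0.5435 m
net slip = dip-slip / sin(rake) = 0.5435 / sin(15°) = 2.100 m
rate = 2.100 m / 298 years = 0.00705 m/yr = 7050 m/Myr

7050 m/Myr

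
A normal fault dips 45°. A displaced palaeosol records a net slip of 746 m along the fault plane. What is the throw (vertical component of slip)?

528 m

throw = dip-slip × sin(dip) = 746 m × sin(45°) = 528 m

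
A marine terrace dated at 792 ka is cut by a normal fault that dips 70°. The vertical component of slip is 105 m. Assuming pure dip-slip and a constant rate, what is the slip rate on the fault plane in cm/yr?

dip-slip = throw / sin(dip) = 105 m / sin(70°) = 111.7 m
rate = 111.7 m / 792 ka = 0.000141 m/yr = 0.0141 cm/yr

0.0141 cm/yr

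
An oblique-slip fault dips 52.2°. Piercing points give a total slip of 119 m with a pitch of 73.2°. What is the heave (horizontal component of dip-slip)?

69.8 m

dip-slip = net slip × sin(rake) = 119 m × sin(73.2°) = 113.9 m
heave = dip-slip × cos(dip) = 113.9 × cos(52.2°) = 69.8 m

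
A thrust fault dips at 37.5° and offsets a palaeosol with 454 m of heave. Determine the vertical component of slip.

throw = heave × tan(dip) = 454 × tan(37.5°) = 348 m

348 m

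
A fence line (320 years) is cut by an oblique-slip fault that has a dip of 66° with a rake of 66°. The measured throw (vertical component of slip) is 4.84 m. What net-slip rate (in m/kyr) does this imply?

dip-slip = throw / sin(dip) = 4.84 / sin(66°) = 5.298 m
net slip = dip-slip / sin(rake) = 5.298 / sin(66°) = 5.799 m
rate = 5.799 m / 320 years = 0.0181 m/yr = 18.1 m/kyr

18.1 m/kyr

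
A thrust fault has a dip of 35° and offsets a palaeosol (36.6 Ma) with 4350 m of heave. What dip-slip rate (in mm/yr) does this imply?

0.145 mm/yr

dip-slip = heave / cos(dip) = 4350 m / cos(35°) = 5310 m
rate = 5310 m / 36.6 Ma = 0.000145 m/yr = 0.145 mm/yr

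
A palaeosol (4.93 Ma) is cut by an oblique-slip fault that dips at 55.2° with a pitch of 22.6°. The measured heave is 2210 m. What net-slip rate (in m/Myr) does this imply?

2040 m/Myr

dip-slip = heave / cos(dip) = 2210 / cos(55.2°) = 3872 m
net slip = dip-slip / sin(rake) = 3872 / sin(22.6°) = 10080 m
rate = 10080 m / 4.93 Ma = 0.00204 m/yr = 2040 m/Myr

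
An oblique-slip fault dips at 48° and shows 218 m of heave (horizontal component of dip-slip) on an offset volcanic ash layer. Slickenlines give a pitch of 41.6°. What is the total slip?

491 m

dip-slip = heave / cos(dip) = 218 / cos(48°) = 325.8 m
net slip = dip-slip / sin(rake) = 325.8 / sin(41.6°) = 491 m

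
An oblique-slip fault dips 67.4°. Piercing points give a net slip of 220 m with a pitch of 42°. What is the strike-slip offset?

163 m

strike-slip = net slip × cos(rake) = 220 m × cos(42°) = 163 m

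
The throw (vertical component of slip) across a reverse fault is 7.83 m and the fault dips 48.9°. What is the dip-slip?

10.4 m

dip-slip = throw / sin(dip) = 7.83 / sin(48.9°) = 10.4 m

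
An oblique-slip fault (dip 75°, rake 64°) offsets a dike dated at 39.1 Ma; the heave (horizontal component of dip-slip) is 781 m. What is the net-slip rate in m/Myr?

dip-slip = heave / cos(dip) = 781 / cos(75°) = 3018 m
net slip = dip-slip / sin(rake) = 3018 / sin(64°) = 3357 m
rate = 3357 m / 39.1 Ma = 0.0000859 m/yr = 85.9 m/Myr

85.9 m/Myr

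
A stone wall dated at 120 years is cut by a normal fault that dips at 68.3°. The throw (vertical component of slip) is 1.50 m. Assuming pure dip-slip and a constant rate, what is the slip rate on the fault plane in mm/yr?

dip-slip = throw / sin(dip) = 1.50 m / sin(68.3°) = 1.614 m
rate = 1.614 m / 120 years = 0.0135 m/yr = 13.5 mm/yr

13.5 mm/yr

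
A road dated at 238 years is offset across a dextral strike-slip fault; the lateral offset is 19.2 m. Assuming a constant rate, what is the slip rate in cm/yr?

rate = 19.2 m / 238 years = 0.0807 m/yr = 8.07 cm/yr

8.07 cm/yr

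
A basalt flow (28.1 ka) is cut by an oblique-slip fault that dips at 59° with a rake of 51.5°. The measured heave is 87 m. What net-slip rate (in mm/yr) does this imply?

7.68 mm/yr

dip-slip = heave / cos(dip) = 87 / cos(59°) = 168.9 m
net slip = dip-slip / sin(rake) = 168.9 / sin(51.5°) = 215.8 m
rate = 215.8 m / 28.1 ka = 0.00768 m/yr = 7.68 mm/yr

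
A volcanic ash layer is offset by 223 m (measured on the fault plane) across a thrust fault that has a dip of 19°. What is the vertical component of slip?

72.6 m

throw = dip-slip × sin(dip) = 223 m × sin(19°) = 72.6 m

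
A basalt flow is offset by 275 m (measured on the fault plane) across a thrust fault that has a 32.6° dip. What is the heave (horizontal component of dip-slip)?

heave = dip-slip × cos(dip) = 275 m × cos(32.6°) = 232 m

232 m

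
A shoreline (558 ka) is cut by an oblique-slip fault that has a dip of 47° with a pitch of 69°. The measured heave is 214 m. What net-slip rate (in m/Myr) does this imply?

602 m/Myr

dip-slip = heave / cos(dip) = 214 / cos(47°) = 313.8 m
net slip = dip-slip / sin(rake) = 313.8 / sin(69°) = 336.1 m
rate = 336.1 m / 558 ka = 0.000602 m/yr = 602 m/Myr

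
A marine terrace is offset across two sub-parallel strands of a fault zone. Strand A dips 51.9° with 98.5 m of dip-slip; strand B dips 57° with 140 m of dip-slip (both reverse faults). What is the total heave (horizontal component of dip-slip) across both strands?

heave_A = 98.5 × cos(51.9°) = 60.78 m
heave_B = 140 × cos(57°) = 76.25 m
total = 60.78 + 76.25 = 137 m

137 m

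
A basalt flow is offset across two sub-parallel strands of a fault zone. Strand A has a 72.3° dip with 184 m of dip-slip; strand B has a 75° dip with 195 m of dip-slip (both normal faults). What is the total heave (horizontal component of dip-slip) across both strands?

heave_A = 184 × cos(72.3°) = 55.94 m
heave_B = 195 × cos(75°) = 50.47 m
total = 55.94 + 50.47 = 106 m

106 m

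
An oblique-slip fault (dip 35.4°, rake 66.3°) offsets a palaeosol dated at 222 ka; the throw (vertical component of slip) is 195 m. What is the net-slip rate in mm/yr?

dip-slip = throw / sin(dip) = 195 / sin(35.4°) = 336.6 m
net slip = dip-slip / sin(rake) = 336.6 / sin(66.3°) = 367.6 m
rate = 367.6 m / 222 ka = 0.00166 m/yr = 1.66 mm/yr

1.66 mm/yr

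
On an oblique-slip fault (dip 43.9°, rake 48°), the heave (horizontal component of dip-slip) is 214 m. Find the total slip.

dip-slip = heave / cos(dip) = 214 / cos(43.9°) = 297 m
net slip = dip-slip / sin(rake) = 297 / sin(48°) = 400 m

400 m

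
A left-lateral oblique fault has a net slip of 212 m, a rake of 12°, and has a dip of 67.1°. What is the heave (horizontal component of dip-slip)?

dip-slip = net slip × sin(rake) = 212 m × sin(12°) = 44.08 m
heave = dip-slip × cos(dip) = 44.08 × cos(67.1°) = 17.2 m

17.2 m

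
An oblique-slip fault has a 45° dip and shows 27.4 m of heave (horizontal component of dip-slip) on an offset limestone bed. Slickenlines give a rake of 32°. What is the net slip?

dip-slip = heave / cos(dip) = 27.4 / cos(45°) = 38.75 m
net slip = dip-slip / sin(rake) = 38.75 / sin(32°) = 73.1 m

73.1 m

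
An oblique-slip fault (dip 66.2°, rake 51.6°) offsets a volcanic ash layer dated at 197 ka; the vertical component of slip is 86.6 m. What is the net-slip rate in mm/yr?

0.613 mm/yr

dip-slip = throw / sin(dip) = 86.6 / sin(66.2°) = 94.65 m
net slip = dip-slip / sin(rake) = 94.65 / sin(51.6°) = 120.8 m
rate = 120.8 m / 197 ka = 0.000613 m/yr = 0.613 mm/yr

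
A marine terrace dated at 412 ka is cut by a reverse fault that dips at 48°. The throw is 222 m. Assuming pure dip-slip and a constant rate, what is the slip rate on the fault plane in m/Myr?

dip-slip = throw / sin(dip) = 222 m / sin(48°) = 298.7 m
rate = 298.7 m / 412 ka = 0.000725 m/yr = 725 m/Myr

725 m/Myr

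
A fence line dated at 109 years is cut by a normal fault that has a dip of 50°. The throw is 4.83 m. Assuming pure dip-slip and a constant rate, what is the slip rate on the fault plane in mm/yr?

dip-slip = throw / sin(dip) = 4.83 m / sin(50°) = 6.305 m
rate = 6.305 m / 109 years = 0.0578 m/yr = 57.8 mm/yr

57.8 mm/yr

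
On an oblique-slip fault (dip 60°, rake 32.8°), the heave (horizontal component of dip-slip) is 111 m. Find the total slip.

410 m

dip-slip = heave / cos(dip) = 111 / cos(60°) = 222 m
net slip = dip-slip / sin(rake) = 222 / sin(32.8°) = 410 m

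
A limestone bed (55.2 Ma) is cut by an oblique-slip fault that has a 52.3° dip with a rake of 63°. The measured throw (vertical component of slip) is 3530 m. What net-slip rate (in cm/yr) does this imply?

dip-slip = throw / sin(dip) = 3530 / sin(52.3°) = 4461 m
net slip = dip-slip / sin(rake) = 4461 / sin(63°) = 5007 m
rate = 5007 m / 55.2 Ma = 0.0000907 m/yr = 0.00907 cm/yr

0.00907 cm/yr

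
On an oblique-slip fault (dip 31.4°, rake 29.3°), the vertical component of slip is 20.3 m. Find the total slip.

79.6 m

dip-slip = throw / sin(dip) = 20.3 / sin(31.4°) = 38.96 m
net slip = dip-slip / sin(rake) = 38.96 / sin(29.3°) = 79.6 m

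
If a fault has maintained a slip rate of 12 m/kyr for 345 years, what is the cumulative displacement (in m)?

slip = rate × time = 12 m/kyr × 345 years = 4.14 m

4.14 m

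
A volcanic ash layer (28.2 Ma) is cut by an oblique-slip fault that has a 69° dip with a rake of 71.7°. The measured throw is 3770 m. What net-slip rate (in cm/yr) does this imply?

dip-slip = throw / sin(dip) = 3770 / sin(69°) = 4038 m
net slip = dip-slip / sin(rake) = 4038 / sin(71.7°) = 4253 m
rate = 4253 m / 28.2 Ma = 0.000151 m/yr = 0.0151 cm/yr

0.0151 cm/yr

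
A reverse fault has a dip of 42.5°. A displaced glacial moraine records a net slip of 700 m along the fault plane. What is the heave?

516 m

heave = dip-slip × cos(dip) = 700 m × cos(42.5°) = 516 m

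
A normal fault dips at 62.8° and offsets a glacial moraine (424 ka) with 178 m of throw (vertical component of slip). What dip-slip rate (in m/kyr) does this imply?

dip-slip = throw / sin(dip) = 178 m / sin(62.8°) = 200.1 m
rate = 200.1 m / 424 ka = 0.000472 m/yr = 0.472 m/kyr

0.472 m/kyr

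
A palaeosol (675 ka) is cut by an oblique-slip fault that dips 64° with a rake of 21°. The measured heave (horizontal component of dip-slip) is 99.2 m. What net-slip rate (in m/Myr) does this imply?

935 m/Myr

dip-slip = heave / cos(dip) = 99.2 / cos(64°) = 226.3 m
net slip = dip-slip / sin(rake) = 226.3 / sin(21°) = 631.5 m
rate = 631.5 m / 675 ka = 0.000935 m/yr = 935 m/Myr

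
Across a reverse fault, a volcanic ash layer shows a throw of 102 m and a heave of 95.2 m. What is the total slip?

140 m

net slip = √(throw² + heave²) = √(102² + 95.2²) = 140 m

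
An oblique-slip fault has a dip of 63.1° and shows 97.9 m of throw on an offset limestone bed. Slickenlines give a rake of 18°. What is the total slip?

355 m

dip-slip = throw / sin(dip) = 97.9 / sin(63.1°) = 109.8 m
net slip = dip-slip / sin(rake) = 109.8 / sin(18°) = 355 m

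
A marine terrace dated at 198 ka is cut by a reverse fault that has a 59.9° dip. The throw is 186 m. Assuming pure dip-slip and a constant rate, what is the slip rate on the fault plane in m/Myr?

dip-slip = throw / sin(dip) = 186 m / sin(59.9°) = 215 m
rate = 215 m / 198 ka = 0.00109 m/yr = 1090 m/Myr

1090 m/Myr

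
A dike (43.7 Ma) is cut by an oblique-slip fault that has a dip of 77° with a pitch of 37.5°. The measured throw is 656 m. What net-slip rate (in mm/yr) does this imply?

0.0253 mm/yr

dip-slip = throw / sin(dip) = 656 / sin(77°) = 673.3 m
net slip = dip-slip / sin(rake) = 673.3 / sin(37.5°) = 1106 m
rate = 1106 m / 43.7 Ma = 0.0000253 m/yr = 0.0253 mm/yr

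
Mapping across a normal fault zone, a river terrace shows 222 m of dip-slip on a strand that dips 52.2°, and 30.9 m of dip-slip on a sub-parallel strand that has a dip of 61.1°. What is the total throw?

202 m

throw_A = 222 × sin(52.2°) = 175.4 m
throw_B = 30.9 × sin(61.1°) = 27.05 m
total = 175.4 + 27.05 = 202 m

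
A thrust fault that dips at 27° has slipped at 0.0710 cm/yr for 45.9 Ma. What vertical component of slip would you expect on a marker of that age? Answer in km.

14.8 km

dip-slip = rate × time = 0.0710 cm/yr × 45.9 Ma = 32590 m
throw = dip-slip × sin(dip) = 32590 × sin(27°) = 14800 m = 14.8 km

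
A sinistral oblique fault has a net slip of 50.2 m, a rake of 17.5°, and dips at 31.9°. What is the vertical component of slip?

dip-slip = net slip × sin(rake) = 50.2 m × sin(17.5°) = 15.10 m
throw = dip-slip × sin(dip) = 15.10 × sin(31.9°) = 7.98 m

7.98 m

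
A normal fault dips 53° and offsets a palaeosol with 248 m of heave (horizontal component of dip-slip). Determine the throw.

throw = heave × tan(dip) = 248 × tan(53°) = 329 m

329 m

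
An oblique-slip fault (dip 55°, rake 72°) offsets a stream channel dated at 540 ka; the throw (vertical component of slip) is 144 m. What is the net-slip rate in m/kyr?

0.342 m/kyr

dip-slip = throw / sin(dip) = 144 / sin(55°) = 175.8 m
net slip = dip-slip / sin(rake) = 175.8 / sin(72°) = 184.8 m
rate = 184.8 m / 540 ka = 0.000342 m/yr = 0.342 m/kyr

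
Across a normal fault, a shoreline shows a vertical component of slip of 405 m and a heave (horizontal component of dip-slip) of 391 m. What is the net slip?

563 m

net slip = √(throw² + heave²) = √(405² + 391²) = 563 m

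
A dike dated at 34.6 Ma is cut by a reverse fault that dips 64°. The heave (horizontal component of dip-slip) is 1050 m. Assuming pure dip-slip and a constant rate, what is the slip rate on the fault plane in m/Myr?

dip-slip = heave / cos(dip) = 1050 m / cos(64°) = 2395 m
rate = 2395 m / 34.6 Ma = 0.0000692 m/yr = 69.2 m/Myr

69.2 m/Myr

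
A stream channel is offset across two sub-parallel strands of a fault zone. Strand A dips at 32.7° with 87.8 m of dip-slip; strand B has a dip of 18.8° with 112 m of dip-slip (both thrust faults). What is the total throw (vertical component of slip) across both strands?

83.5 m

throw_A = 87.8 × sin(32.7°) = 47.43 m
throw_B = 112 × sin(18.8°) = 36.09 m
total = 47.43 + 36.09 = 83.5 m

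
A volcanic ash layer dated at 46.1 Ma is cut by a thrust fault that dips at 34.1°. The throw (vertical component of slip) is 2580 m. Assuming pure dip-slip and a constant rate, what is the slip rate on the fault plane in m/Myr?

99.8 m/Myr

dip-slip = throw / sin(dip) = 2580 m / sin(34.1°) = 4602 m
rate = 4602 m / 46.1 Ma = 0.0000998 m/yr = 99.8 m/Myr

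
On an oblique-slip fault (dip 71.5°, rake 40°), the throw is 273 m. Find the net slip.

dip-slip = throw / sin(dip) = 273 / sin(71.5°) = 287.9 m
net slip = dip-slip / sin(rake) = 287.9 / sin(40°) = 448 m

448 m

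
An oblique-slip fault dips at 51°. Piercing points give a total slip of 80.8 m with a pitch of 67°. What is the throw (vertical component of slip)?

57.8 m

dip-slip = net slip × sin(rake) = 80.8 m × sin(67°) = 74.38 m
throw = dip-slip × sin(dip) = 74.38 × sin(51°) = 57.8 m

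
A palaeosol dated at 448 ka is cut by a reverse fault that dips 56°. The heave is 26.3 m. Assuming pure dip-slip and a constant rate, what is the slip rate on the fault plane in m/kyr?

dip-slip = heave / cos(dip) = 26.3 m / cos(56°) = 47.03 m
rate = 47.03 m / 448 ka = 0.000105 m/yr = 0.105 m/kyr

0.105 m/kyr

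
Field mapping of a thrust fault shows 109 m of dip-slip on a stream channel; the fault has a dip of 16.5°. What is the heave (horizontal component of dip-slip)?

105 m

heave = dip-slip × cos(dip) = 109 m × cos(16.5°) = 105 m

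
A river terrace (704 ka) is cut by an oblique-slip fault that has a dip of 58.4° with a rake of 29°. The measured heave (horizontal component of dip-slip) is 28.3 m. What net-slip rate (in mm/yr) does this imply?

0.158 mm/yr

dip-slip = heave / cos(dip) = 28.3 / cos(58.4°) = 54.01 m
net slip = dip-slip / sin(rake) = 54.01 / sin(29°) = 111.4 m
rate = 111.4 m / 704 ka = 0.000158 m/yr = 0.158 mm/yr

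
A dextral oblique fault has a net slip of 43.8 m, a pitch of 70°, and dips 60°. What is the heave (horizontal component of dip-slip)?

dip-slip = net slip × sin(rake) = 43.8 m × sin(70°) = 41.16 m
heave = dip-slip × cos(dip) = 41.16 × cos(60°) = 20.6 m

20.6 m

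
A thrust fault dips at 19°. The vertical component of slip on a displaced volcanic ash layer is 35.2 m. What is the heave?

102 m

heave = throw / tan(dip) = 35.2 / tan(19°) = 102 m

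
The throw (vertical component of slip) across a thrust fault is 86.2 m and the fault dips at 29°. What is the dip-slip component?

dip-slip = throw / sin(dip) = 86.2 / sin(29°) = 178 m

178 m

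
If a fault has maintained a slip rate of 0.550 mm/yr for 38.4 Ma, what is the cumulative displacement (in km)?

21.1 km

slip = rate × time = 0.550 mm/yr × 38.4 Ma = 21100 m = 21.1 km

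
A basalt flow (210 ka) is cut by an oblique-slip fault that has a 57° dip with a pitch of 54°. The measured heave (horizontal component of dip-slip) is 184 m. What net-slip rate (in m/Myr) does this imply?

1990 m/Myr

dip-slip = heave / cos(dip) = 184 / cos(57°) = 337.8 m
net slip = dip-slip / sin(rake) = 337.8 / sin(54°) = 417.6 m
rate = 417.6 m / 210 ka = 0.00199 m/yr = 1990 m/Myr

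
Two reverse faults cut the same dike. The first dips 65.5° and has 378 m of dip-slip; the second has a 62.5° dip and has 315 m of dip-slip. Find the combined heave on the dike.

302 m

heave_A = 378 × cos(65.5°) = 156.8 m
heave_B = 315 × cos(62.5°) = 145.5 m
total = 156.8 + 145.5 = 302 m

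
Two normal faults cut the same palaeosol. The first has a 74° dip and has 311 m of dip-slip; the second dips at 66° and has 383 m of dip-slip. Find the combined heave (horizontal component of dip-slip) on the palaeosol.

heave_A = 311 × cos(74°) = 85.72 m
heave_B = 383 × cos(66°) = 155.8 m
total = 85.72 + 155.8 = 242 m

242 m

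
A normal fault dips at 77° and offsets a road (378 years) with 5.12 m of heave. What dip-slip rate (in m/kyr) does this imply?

dip-slip = heave / cos(dip) = 5.12 m / cos(77°) = 22.76 m
rate = 22.76 m / 378 years = 0.0602 m/yr = 60.2 m/kyr

60.2 m/kyr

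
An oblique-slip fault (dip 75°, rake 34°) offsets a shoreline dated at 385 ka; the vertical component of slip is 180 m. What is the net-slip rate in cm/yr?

0.0866 cm/yr

dip-slip = throw / sin(dip) = 180 / sin(75°) = 186.3 m
net slip = dip-slip / sin(rake) = 186.3 / sin(34°) = 333.2 m
rate = 333.2 m / 385 ka = 0.000866 m/yr = 0.0866 cm/yr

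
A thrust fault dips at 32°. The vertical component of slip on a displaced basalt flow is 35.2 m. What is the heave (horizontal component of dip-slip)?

heave = throw / tan(dip) = 35.2 / tan(32°) = 56.3 m

56.3 m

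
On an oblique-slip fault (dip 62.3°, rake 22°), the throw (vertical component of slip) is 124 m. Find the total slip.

dip-slip = throw / sin(dip) = 124 / sin(62.3°) = 140.1 m
net slip = dip-slip / sin(rake) = 140.1 / sin(22°) = 374 m

374 m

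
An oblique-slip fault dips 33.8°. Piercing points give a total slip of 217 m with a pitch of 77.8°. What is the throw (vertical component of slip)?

dip-slip = net slip × sin(rake) = 217 m × sin(77.8°) = 212.1 m
throw = dip-slip × sin(dip) = 212.1 × sin(33.8°) = 118 m

118 m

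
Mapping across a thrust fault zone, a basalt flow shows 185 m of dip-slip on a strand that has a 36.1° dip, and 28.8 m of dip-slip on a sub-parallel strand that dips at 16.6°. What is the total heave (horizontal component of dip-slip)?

heave_A = 185 × cos(36.1°) = 149.5 m
heave_B = 28.8 × cos(16.6°) = 27.60 m
total = 149.5 + 27.60 = 177 m

177 m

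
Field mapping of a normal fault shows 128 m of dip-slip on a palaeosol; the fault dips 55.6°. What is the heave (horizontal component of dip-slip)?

heave = dip-slip × cos(dip) = 128 m × cos(55.6°) = 72.3 m

72.3 m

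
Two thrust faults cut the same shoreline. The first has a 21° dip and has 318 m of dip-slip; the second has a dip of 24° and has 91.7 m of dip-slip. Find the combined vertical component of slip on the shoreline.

151 m

throw_A = 318 × sin(21°) = 114 m
throw_B = 91.7 × sin(24°) = 37.30 m
total = 114 + 37.30 = 151 m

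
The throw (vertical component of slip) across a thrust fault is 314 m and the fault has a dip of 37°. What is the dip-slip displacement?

522 m

dip-slip = throw / sin(dip) = 314 / sin(37°) = 522 m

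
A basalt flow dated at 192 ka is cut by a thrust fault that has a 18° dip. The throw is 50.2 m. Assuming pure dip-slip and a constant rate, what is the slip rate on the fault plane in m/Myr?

dip-slip = throw / sin(dip) = 50.2 m / sin(18°) = 162.5 m
rate = 162.5 m / 192 ka = 0.000846 m/yr = 846 m/Myr

846 m/Myr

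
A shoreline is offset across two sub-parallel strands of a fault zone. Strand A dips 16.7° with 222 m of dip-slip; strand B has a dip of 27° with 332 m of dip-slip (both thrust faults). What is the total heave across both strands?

heave_A = 222 × cos(16.7°) = 212.6 m
heave_B = 332 × cos(27°) = 295.8 m
total = 212.6 + 295.8 = 508 m

508 m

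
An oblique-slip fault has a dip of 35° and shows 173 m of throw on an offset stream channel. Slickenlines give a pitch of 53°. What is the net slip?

378 m

dip-slip = throw / sin(dip) = 173 / sin(35°) = 301.6 m
net slip = dip-slip / sin(rake) = 301.6 / sin(53°) = 378 m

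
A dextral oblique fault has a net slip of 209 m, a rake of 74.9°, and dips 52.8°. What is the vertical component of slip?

dip-slip = net slip × sin(rake) = 209 m × sin(74.9°) = 201.8 m
throw = dip-slip × sin(dip) = 201.8 × sin(52.8°) = 161 m

161 m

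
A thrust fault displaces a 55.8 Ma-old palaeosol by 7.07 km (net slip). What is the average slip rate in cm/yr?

0.0127 cm/yr

rate = 7.07 km / 55.8 Ma = 0.000127 m/yr = 0.0127 cm/yr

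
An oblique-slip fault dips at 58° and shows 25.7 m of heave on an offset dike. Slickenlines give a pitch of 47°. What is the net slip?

66.3 m

dip-slip = heave / cos(dip) = 25.7 / cos(58°) = 48.50 m
net slip = dip-slip / sin(rake) = 48.50 / sin(47°) = 66.3 m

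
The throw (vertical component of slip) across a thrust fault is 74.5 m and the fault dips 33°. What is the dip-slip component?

dip-slip = throw / sin(dip) = 74.5 / sin(33°) = 137 m

137 m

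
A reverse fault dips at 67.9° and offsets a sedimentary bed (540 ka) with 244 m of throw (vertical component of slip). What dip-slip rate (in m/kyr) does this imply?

0.488 m/kyr

dip-slip = throw / sin(dip) = 244 m / sin(67.9°) = 263.3 m
rate = 263.3 m / 540 ka = 0.000488 m/yr = 0.488 m/kyr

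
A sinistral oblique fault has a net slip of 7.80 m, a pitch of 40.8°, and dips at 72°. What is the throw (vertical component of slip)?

4.85 m

dip-slip = net slip × sin(rake) = 7.80 m × sin(40.8°) = 5.097 m
throw = dip-slip × sin(dip) = 5.097 × sin(72°) = 4.85 m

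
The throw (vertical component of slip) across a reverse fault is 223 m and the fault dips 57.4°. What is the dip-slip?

dip-slip = throw / sin(dip) = 223 / sin(57.4°) = 265 m

265 m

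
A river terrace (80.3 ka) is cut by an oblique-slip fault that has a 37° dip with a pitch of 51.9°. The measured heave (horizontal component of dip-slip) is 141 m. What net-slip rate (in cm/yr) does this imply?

dip-slip = heave / cos(dip) = 141 / cos(37°) = 176.6 m
net slip = dip-slip / sin(rake) = 176.6 / sin(51.9°) = 224.4 m
rate = 224.4 m / 80.3 ka = 0.00279 m/yr = 0.279 cm/yr

0.279 cm/yr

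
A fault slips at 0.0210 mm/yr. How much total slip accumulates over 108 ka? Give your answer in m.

2.27 m

slip = rate × time = 0.0210 mm/yr × 108 ka = 2.27 m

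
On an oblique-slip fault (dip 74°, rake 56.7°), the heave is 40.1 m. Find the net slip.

174 m

dip-slip = heave / cos(dip) = 40.1 / cos(74°) = 145.5 m
net slip = dip-slip / sin(rake) = 145.5 / sin(56.7°) = 174 m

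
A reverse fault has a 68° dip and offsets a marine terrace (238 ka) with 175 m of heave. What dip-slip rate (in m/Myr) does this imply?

1960 m/Myr

dip-slip = heave / cos(dip) = 175 m / cos(68°) = 467.2 m
rate = 467.2 m / 238 ka = 0.00196 m/yr = 1960 m/Myr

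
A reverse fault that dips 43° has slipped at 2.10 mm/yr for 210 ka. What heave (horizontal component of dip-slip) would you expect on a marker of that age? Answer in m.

dip-slip = rate × time = 2.10 mm/yr × 210 ka = 441 m
heave = dip-slip × cos(dip) = 441 × cos(43°) = 323 m

323 m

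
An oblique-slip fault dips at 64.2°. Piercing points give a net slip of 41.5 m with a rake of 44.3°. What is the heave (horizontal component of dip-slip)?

12.6 m

dip-slip = net slip × sin(rake) = 41.5 m × sin(44.3°) = 28.98 m
heave = dip-slip × cos(dip) = 28.98 × cos(64.2°) = 12.6 m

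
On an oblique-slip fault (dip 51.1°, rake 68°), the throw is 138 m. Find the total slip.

dip-slip = throw / sin(dip) = 138 / sin(51.1°) = 177.3 m
net slip = dip-slip / sin(rake) = 177.3 / sin(68°) = 191 m

191 m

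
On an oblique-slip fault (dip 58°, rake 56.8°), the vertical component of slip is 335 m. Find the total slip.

472 m

dip-slip = throw / sin(dip) = 335 / sin(58°) = 395 m
net slip = dip-slip / sin(rake) = 395 / sin(56.8°) = 472 m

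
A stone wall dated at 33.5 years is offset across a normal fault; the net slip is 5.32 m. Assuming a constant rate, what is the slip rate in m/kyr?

rate = 5.32 m / 33.5 years = 0.159 m/yr = 159 m/kyr

159 m/kyr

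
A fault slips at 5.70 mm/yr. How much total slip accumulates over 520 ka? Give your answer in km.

slip = rate × time = 5.70 mm/yr × 520 ka = 2960 m = 2.96 km

2.96 km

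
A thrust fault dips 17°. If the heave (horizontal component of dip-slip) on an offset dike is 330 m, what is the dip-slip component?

345 m

dip-slip = heave / cos(dip) = 330 / cos(17°) = 345 m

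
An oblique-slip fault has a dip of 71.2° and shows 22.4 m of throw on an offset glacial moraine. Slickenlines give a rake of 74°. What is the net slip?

dip-slip = throw / sin(dip) = 22.4 / sin(71.2°) = 23.66 m
net slip = dip-slip / sin(rake) = 23.66 / sin(74°) = 24.6 m

24.6 m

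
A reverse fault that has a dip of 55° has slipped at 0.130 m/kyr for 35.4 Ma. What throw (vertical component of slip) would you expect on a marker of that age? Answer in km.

dip-slip = rate × time = 0.130 m/kyr × 35.4 Ma = 4602 m
throw = dip-slip × sin(dip) = 4602 × sin(55°) = 3770 m = 3.77 km

3.77 km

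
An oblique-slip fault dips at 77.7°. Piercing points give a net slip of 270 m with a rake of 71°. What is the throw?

249 m

dip-slip = net slip × sin(rake) = 270 m × sin(71°) = 255.3 m
throw = dip-slip × sin(dip) = 255.3 × sin(77.7°) = 249 m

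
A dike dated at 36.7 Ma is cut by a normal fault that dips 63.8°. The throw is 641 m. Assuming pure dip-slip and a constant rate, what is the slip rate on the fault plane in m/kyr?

dip-slip = throw / sin(dip) = 641 m / sin(63.8°) = 714.4 m
rate = 714.4 m / 36.7 Ma = 0.0000195 m/yr = 0.0195 m/kyr

0.0195 m/kyr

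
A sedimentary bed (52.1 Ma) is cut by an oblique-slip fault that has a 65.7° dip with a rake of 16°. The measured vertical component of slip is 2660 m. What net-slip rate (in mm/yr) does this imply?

0.203 mm/yr

dip-slip = throw / sin(dip) = 2660 / sin(65.7°) = 2919 m
net slip = dip-slip / sin(rake) = 2919 / sin(16°) = 10590 m
rate = 10590 m / 52.1 Ma = 0.000203 m/yr = 0.203 mm/yr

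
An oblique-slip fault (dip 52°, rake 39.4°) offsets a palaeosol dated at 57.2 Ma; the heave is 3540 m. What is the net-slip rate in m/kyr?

dip-slip = heave / cos(dip) = 3540 / cos(52°) = 5750 m
net slip = dip-slip / sin(rake) = 5750 / sin(39.4°) = 9059 m
rate = 9059 m / 57.2 Ma = 0.000158 m/yr = 0.158 m/kyr

0.158 m/kyr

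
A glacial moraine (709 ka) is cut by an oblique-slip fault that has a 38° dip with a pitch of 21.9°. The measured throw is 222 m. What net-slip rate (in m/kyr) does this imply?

dip-slip = throw / sin(dip) = 222 / sin(38°) = 360.6 m
net slip = dip-slip / sin(rake) = 360.6 / sin(21.9°) = 966.8 m
rate = 966.8 m / 709 ka = 0.00136 m/yr = 1.36 m/kyr

1.36 m/kyr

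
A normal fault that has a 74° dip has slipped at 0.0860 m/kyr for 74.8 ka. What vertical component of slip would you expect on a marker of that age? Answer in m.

dip-slip = rate × time = 0.0860 m/kyr × 74.8 ka = 6.433 m
throw = dip-slip × sin(dip) = 6.433 × sin(74°) = 6.18 m

6.18 m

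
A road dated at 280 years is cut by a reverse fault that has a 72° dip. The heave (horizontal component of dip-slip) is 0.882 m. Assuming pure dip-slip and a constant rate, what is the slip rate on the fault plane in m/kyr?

dip-slip = heave / cos(dip) = 0.882 m / cos(72°) = 2.854 m
rate = 2.854 m / 280 years = 0.0102 m/yr = 10.2 m/kyr

10.2 m/kyr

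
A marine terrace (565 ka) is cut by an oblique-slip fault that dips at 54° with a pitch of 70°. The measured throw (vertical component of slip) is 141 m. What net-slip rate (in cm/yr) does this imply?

dip-slip = throw / sin(dip) = 141 / sin(54°) = 174.3 m
net slip = dip-slip / sin(rake) = 174.3 / sin(70°) = 185.5 m
rate = 185.5 m / 565 ka = 0.000328 m/yr = 0.0328 cm/yr

0.0328 cm/yr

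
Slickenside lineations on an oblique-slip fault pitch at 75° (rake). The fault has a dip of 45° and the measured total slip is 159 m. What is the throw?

dip-slip = net slip × sin(rake) = 159 m × sin(75°) = 153.6 m
throw = dip-slip × sin(dip) = 153.6 × sin(45°) = 109 m

109 m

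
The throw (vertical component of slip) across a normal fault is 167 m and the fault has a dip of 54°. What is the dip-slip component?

dip-slip = throw / sin(dip) = 167 / sin(54°) = 206 m

206 m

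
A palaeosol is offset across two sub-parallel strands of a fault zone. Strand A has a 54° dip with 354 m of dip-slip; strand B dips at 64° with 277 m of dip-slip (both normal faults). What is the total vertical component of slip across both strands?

535 m

throw_A = 354 × sin(54°) = 286.4 m
throw_B = 277 × sin(64°) = 249 m
total = 286.4 + 249 = 535 m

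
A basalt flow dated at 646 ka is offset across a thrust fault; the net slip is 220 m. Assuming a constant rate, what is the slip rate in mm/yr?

rate = 220 m / 646 ka = 0.000341 m/yr = 0.341 mm/yr

0.341 mm/yr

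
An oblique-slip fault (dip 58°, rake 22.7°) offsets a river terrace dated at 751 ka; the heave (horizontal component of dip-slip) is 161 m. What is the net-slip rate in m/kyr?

dip-slip = heave / cos(dip) = 161 / cos(58°) = 303.8 m
net slip = dip-slip / sin(rake) = 303.8 / sin(22.7°) = 787.3 m
rate = 787.3 m / 751 ka = 0.00105 m/yr = 1.05 m/kyr

1.05 m/kyr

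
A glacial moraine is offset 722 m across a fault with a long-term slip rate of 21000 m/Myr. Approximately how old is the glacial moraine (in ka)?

34.4 ka

age = offset / rate = 722 m / (21000 m/Myr) = 34400 yr = 34.4 ka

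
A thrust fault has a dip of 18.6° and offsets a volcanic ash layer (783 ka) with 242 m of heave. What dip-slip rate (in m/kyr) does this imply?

0.326 m/kyr

dip-slip = heave / cos(dip) = 242 m / cos(18.6°) = 255.3 m
rate = 255.3 m / 783 ka = 0.000326 m/yr = 0.326 m/kyr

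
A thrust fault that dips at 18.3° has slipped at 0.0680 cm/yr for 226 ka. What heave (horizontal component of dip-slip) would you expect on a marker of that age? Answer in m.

dip-slip = rate × time = 0.0680 cm/yr × 226 ka = 153.7 m
heave = dip-slip × cos(dip) = 153.7 × cos(18.3°) = 146 m

146 m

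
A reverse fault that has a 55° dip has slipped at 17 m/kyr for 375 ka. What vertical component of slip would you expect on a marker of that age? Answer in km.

5.22 km

dip-slip = rate × time = 17 m/kyr × 375 ka = 6375 m
throw = dip-slip × sin(dip) = 6375 × sin(55°) = 5220 m = 5.22 km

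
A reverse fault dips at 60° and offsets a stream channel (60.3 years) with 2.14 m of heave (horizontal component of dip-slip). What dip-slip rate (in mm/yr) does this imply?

dip-slip = heave / cos(dip) = 2.14 m / cos(60°) = 4.280 m
rate = 4.280 m / 60.3 years = 0.0710 m/yr = 71 mm/yr

71 mm/yr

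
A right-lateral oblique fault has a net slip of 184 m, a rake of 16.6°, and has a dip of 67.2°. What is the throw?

dip-slip = net slip × sin(rake) = 184 m × sin(16.6°) = 52.57 m
throw = dip-slip × sin(dip) = 52.57 × sin(67.2°) = 48.5 m

48.5 m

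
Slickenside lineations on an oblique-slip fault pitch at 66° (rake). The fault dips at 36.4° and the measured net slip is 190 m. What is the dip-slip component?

174 m

dip-slip = net slip × sin(rake) = 190 m × sin(66°) = 174 m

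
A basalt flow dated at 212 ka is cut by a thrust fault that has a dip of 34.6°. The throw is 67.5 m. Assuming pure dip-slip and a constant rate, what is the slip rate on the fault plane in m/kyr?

0.561 m/kyr

dip-slip = throw / sin(dip) = 67.5 m / sin(34.6°) = 118.9 m
rate = 118.9 m / 212 ka = 0.000561 m/yr = 0.561 m/kyr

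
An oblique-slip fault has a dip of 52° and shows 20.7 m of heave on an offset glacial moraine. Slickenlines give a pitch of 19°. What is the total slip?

dip-slip = heave / cos(dip) = 20.7 / cos(52°) = 33.62 m
net slip = dip-slip / sin(rake) = 33.62 / sin(19°) = 103 m

103 m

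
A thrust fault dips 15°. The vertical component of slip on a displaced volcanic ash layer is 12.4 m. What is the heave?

46.3 m

heave = throw / tan(dip) = 12.4 / tan(15°) = 46.3 m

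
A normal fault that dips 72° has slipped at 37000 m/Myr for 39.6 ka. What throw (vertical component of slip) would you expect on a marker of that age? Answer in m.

1390 m

dip-slip = rate × time = 37000 m/Myr × 39.6 ka = 1465 m
throw = dip-slip × sin(dip) = 1465 × sin(72°) = 1390 m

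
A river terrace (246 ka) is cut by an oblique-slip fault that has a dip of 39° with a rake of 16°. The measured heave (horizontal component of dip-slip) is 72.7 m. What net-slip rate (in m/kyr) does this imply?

dip-slip = heave / cos(dip) = 72.7 / cos(39°) = 93.55 m
net slip = dip-slip / sin(rake) = 93.55 / sin(16°) = 339.4 m
rate = 339.4 m / 246 ka = 0.00138 m/yr = 1.38 m/kyr

1.38 m/kyr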